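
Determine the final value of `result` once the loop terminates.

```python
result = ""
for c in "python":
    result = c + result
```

Let's trace through this code step by step.

Initialize: result = ''
Entering loop: for c in "python":
After iteration 1: c = 'p', result = 'p'
After iteration 2: c = 'y', result = 'yp'
After iteration 3: c = 't', result = 'typ'
After iteration 4: c = 'h', result = 'htyp'
After iteration 5: c = 'o', result = 'ohtyp'
After iteration 6: c = 'n', result = 'nohtyp'
Loop ends.

Final answer: 'nohtyp'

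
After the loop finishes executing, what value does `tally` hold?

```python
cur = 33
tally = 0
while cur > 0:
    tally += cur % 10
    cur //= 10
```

Let's trace through this code step by step.

Initialize: cur = 33
Initialize: tally = 0
Entering loop: while cur > 0:
After iteration 1: cur = 3, tally = 3
After iteration 2: cur = 0, tally = 6
Loop ends.

Final answer: 6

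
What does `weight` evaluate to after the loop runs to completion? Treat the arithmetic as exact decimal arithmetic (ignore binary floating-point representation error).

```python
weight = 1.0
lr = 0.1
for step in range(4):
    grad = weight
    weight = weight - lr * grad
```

Let's trace through this code step by step.

Initialize: weight = 1.0
Initialize: lr = 0.1
Entering loop: for step in range(4):
After iteration 1: step = 0, weight = 0.9, grad = 1.0
After iteration 2: step = 1, weight = 0.81, grad = 0.9
After iteration 3: step = 2, weight = 0.729, grad = 0.81
After iteration 4: step = 3, weight = 0.6561, grad = 0.729
Loop ends.

Final answer: 0.6561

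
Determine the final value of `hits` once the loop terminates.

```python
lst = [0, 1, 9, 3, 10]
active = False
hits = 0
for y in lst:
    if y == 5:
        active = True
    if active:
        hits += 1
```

Let's trace through this code step by step.

Initialize: lst = [0, 1, 9, 3, 10]
Initialize: active = False
Initialize: hits = 0
Entering loop: for y in lst:
After iteration 1: y = 0, hits = 0
After iteration 2: y = 1, hits = 0
After iteration 3: y = 9, hits = 0
After iteration 4: y = 3, hits = 0
After iteration 5: y = 10, hits = 0
Loop ends.

Final answer: 0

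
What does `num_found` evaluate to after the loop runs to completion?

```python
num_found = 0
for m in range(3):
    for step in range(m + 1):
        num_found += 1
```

Let's trace through this code step by step.

Initialize: num_found = 0
Entering loop: for m in range(3):
After iteration 1: m = 0, num_found = 1, step = 0
After iteration 2: m = 1, num_found = 3, step = 1
After iteration 3: m = 2, num_found = 6, step = 2
Loop ends.

Final answer: 6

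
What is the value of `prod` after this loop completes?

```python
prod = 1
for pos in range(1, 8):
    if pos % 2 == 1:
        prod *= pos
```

Let's trace through this code step by step.

Initialize: prod = 1
Entering loop: for pos in range(1, 8):
After iteration 1: pos = 1, prod = 1
After iteration 2: pos = 2, prod = 1
After iteration 3: pos = 3, prod = 3
After iteration 4: pos = 4, prod = 3
After iteration 5: pos = 5, prod = 15
After iteration 6: pos = 6, prod = 15
After iteration 7: pos = 7, prod = 105
Loop ends.

Final answer: 105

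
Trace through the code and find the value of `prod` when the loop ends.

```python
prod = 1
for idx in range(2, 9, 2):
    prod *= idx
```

Let's trace through this code step by step.

Initialize: prod = 1
Entering loop: for idx in range(2, 9, 2):
After iteration 1: idx = 2, prod = 2
After iteration 2: idx = 4, prod = 8
After iteration 3: idx = 6, prod = 48
After iteration 4: idx = 8, prod = 384
Loop ends.

Final answer: 384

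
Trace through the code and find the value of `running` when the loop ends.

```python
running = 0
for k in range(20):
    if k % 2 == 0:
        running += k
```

Let's trace through this code step by step.

Initialize: running = 0
Entering loop: for k in range(20):
After iteration 1: k = 0, running = 0
After iteration 2: k = 1, running = 0
After iteration 3: k = 2, running = 2
After iteration 4: k = 3, running = 2
After iteration 5: k = 4, running = 6
After iteration 6: k = 5, running = 6
After iteration 7: k = 6, running = 12
After iteration 8: k = 7, running = 12
After iteration 9: k = 8, running = 20
After iteration 10: k = 9, running = 20
After iteration 11: k = 10, running = 30
After iteration 12: k = 11, running = 30
After iteration 13: k = 12, running = 42
After iteration 14: k = 13, running = 42
After iteration 15: k = 14, running = 56
After iteration 16: k = 15, running = 56
After iteration 17: k = 16, running = 72
After iteration 18: k = 17, running = 72
After iteration 19: k = 18, running = 90
After iteration 20: k = 19, running = 90
Loop ends.

Final answer: 90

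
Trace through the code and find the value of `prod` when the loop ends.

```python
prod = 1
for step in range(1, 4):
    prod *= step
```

Let's trace through this code step by step.

Initialize: prod = 1
Entering loop: for step in range(1, 4):
After iteration 1: step = 1, prod = 1
After iteration 2: step = 2, prod = 2
After iteration 3: step = 3, prod = 6
Loop ends.

Final answer: 6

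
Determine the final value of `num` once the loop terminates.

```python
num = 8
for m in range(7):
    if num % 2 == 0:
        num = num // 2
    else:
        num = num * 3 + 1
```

Let's trace through this code step by step.

Initialize: num = 8
Entering loop: for m in range(7):
After iteration 1: m = 0, num = 4
After iteration 2: m = 1, num = 2
After iteration 3: m = 2, num = 1
After iteration 4: m = 3, num = 4
After iteration 5: m = 4, num = 2
After iteration 6: m = 5, num = 1
After iteration 7: m = 6, num = 4
Loop ends.

Final answer: 4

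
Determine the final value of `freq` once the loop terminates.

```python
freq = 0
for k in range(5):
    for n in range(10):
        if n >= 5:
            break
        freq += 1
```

Let's trace through this code step by step.

Initialize: freq = 0
Entering loop: for k in range(5):
After iteration 1: k = 0, freq = 5
After iteration 2: k = 1, freq = 10
After iteration 3: k = 2, freq = 15
After iteration 4: k = 3, freq = 20
After iteration 5: k = 4, freq = 25
Loop ends.

Final answer: 25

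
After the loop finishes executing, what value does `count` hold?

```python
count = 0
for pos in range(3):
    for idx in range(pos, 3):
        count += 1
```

Let's trace through this code step by step.

Initialize: count = 0
Entering loop: for pos in range(3):
After iteration 1: pos = 0, count = 3
After iteration 2: pos = 1, count = 5
After iteration 3: pos = 2, count = 6
Loop ends.

Final answer: 6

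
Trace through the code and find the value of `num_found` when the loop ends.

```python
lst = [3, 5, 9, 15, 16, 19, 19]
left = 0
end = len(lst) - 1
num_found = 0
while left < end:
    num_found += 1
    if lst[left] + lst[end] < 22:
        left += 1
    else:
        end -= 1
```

Let's trace through this code step by step.

Initialize: lst = [3, 5, 9, 15, 16, 19, 19]
Initialize: left = 0
Initialize: end = 6
Initialize: num_found = 0
Entering loop: while left < end:
After iteration 1: left = 0, end = 5, num_found = 1
After iteration 2: left = 0, end = 4, num_found = 2
After iteration 3: left = 1, end = 4, num_found = 3
After iteration 4: left = 2, end = 4, num_found = 4
After iteration 5: left = 2, end = 3, num_found = 5
After iteration 6: left = 2, end = 2, num_found = 6
Loop ends.

Final answer: 6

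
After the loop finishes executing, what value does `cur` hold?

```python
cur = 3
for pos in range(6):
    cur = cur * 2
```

Let's trace through this code step by step.

Initialize: cur = 3
Entering loop: for pos in range(6):
After iteration 1: pos = 0, cur = 6
After iteration 2: pos = 1, cur = 12
After iteration 3: pos = 2, cur = 24
After iteration 4: pos = 3, cur = 48
After iteration 5: pos = 4, cur = 96
After iteration 6: pos = 5, cur = 192
Loop ends.

Final answer: 192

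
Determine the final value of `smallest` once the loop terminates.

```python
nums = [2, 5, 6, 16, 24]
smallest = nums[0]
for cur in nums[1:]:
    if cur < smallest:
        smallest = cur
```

Let's trace through this code step by step.

Initialize: nums = [2, 5, 6, 16, 24]
Initialize: smallest = 2
Entering loop: for cur in nums[1:]:
After iteration 1: cur = 5, smallest = 2
After iteration 2: cur = 6, smallest = 2
After iteration 3: cur = 16, smallest = 2
After iteration 4: cur = 24, smallest = 2
Loop ends.

Final answer: 2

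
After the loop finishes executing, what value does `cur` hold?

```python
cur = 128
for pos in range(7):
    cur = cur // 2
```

Let's trace through this code step by step.

Initialize: cur = 128
Entering loop: for pos in range(7):
After iteration 1: pos = 0, cur = 64
After iteration 2: pos = 1, cur = 32
After iteration 3: pos = 2, cur = 16
After iteration 4: pos = 3, cur = 8
After iteration 5: pos = 4, cur = 4
After iteration 6: pos = 5, cur = 2
After iteration 7: pos = 6, cur = 1
Loop ends.

Final answer: 1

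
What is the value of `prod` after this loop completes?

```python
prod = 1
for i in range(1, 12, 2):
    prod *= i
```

Let's trace through this code step by step.

Initialize: prod = 1
Entering loop: for i in range(1, 12, 2):
After iteration 1: i = 1, prod = 1
After iteration 2: i = 3, prod = 3
After iteration 3: i = 5, prod = 15
After iteration 4: i = 7, prod = 105
After iteration 5: i = 9, prod = 945
After iteration 6: i = 11, prod = 10395
Loop ends.

Final answer: 10395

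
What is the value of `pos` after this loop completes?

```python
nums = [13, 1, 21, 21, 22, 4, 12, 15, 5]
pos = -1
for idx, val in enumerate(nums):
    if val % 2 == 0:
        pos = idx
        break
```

Let's trace through this code step by step.

Initialize: nums = [13, 1, 21, 21, 22, 4, 12, 15, 5]
Initialize: pos = -1
Entering loop: for idx, val in enumerate(nums):
After iteration 1: idx = 0, val = 13, pos = -1
After iteration 2: idx = 1, val = 1, pos = -1
After iteration 3: idx = 2, val = 21, pos = -1
After iteration 4: idx = 3, val = 21, pos = -1
After iteration 5: idx = 4, val = 22, pos = 4
Loop ends.

Final answer: 4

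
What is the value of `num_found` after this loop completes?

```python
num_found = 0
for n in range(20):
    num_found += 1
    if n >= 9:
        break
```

Let's trace through this code step by step.

Initialize: num_found = 0
Entering loop: for n in range(20):
After iteration 1: n = 0, num_found = 1
After iteration 2: n = 1, num_found = 2
After iteration 3: n = 2, num_found = 3
After iteration 4: n = 3, num_found = 4
After iteration 5: n = 4, num_found = 5
After iteration 6: n = 5, num_found = 6
After iteration 7: n = 6, num_found = 7
After iteration 8: n = 7, num_found = 8
After iteration 9: n = 8, num_found = 9
After iteration 10: n = 9, num_found = 10
Loop ends.

Final answer: 10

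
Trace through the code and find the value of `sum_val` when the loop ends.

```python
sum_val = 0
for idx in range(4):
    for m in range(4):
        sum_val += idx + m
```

Let's trace through this code step by step.

Initialize: sum_val = 0
Entering loop: for idx in range(4):
After iteration 1: idx = 0, sum_val = 6
After iteration 2: idx = 1, sum_val = 16
After iteration 3: idx = 2, sum_val = 30
After iteration 4: idx = 3, sum_val = 48
Loop ends.

Final answer: 48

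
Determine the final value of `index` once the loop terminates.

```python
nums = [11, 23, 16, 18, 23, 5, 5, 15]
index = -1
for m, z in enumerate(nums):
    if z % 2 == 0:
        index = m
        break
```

Let's trace through this code step by step.

Initialize: nums = [11, 23, 16, 18, 23, 5, 5, 15]
Initialize: index = -1
Entering loop: for m, z in enumerate(nums):
After iteration 1: m = 0, z = 11, index = -1
After iteration 2: m = 1, z = 23, index = -1
After iteration 3: m = 2, z = 16, index = 2
Loop ends.

Final answer: 2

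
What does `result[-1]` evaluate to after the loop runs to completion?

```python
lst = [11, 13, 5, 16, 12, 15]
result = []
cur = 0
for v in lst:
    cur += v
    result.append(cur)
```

Let's trace through this code step by step.

Initialize: lst = [11, 13, 5, 16, 12, 15]
Initialize: result = []
Initialize: cur = 0
Entering loop: for v in lst:
After iteration 1: v = 11, result = [11], cur = 11
After iteration 2: v = 13, result = [11, 24], cur = 24
After iteration 3: v = 5, result = [11, 24, 29], cur = 29
After iteration 4: v = 16, result = [11, 24, 29, 45], cur = 45
After iteration 5: v = 12, result = [11, 24, 29, 45, 57], cur = 57
After iteration 6: v = 15, result = [11, 24, 29, 45, 57, 72], cur = 72
Loop ends.
result[-1] = 72

Final answer: 72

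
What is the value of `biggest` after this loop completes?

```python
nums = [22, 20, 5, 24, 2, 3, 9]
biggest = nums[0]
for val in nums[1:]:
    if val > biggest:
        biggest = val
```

Let's trace through this code step by step.

Initialize: nums = [22, 20, 5, 24, 2, 3, 9]
Initialize: biggest = 22
Entering loop: for val in nums[1:]:
After iteration 1: val = 20, biggest = 22
After iteration 2: val = 5, biggest = 22
After iteration 3: val = 24, biggest = 24
After iteration 4: val = 2, biggest = 24
After iteration 5: val = 3, biggest = 24
After iteration 6: val = 9, biggest = 24
Loop ends.

Final answer: 24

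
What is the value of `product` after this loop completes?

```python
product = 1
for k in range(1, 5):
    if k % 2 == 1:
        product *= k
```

Let's trace through this code step by step.

Initialize: product = 1
Entering loop: for k in range(1, 5):
After iteration 1: k = 1, product = 1
After iteration 2: k = 2, product = 1
After iteration 3: k = 3, product = 3
After iteration 4: k = 4, product = 3
Loop ends.

Final answer: 3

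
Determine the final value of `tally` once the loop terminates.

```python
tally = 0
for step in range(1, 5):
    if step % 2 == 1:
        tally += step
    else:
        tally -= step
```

Let's trace through this code step by step.

Initialize: tally = 0
Entering loop: for step in range(1, 5):
After iteration 1: step = 1, tally = 1
After iteration 2: step = 2, tally = -1
After iteration 3: step = 3, tally = 2
After iteration 4: step = 4, tally = -2
Loop ends.

Final answer: -2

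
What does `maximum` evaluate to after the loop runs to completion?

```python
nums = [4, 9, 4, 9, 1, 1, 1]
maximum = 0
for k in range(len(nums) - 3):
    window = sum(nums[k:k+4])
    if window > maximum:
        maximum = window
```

Let's trace through this code step by step.

Initialize: nums = [4, 9, 4, 9, 1, 1, 1]
Initialize: maximum = 0
Entering loop: for k in range(len(nums) - 3):
After iteration 1: k = 0, maximum = 26, window = 26
After iteration 2: k = 1, maximum = 26, window = 23
After iteration 3: k = 2, maximum = 26, window = 15
After iteration 4: k = 3, maximum = 26, window = 12
Loop ends.

Final answer: 26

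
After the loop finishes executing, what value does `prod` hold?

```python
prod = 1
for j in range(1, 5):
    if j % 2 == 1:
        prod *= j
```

Let's trace through this code step by step.

Initialize: prod = 1
Entering loop: for j in range(1, 5):
After iteration 1: j = 1, prod = 1
After iteration 2: j = 2, prod = 1
After iteration 3: j = 3, prod = 3
After iteration 4: j = 4, prod = 3
Loop ends.

Final answer: 3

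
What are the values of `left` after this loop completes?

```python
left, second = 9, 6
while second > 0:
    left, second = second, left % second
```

Let's trace through this code step by step.

Initialize: left = 9
Initialize: second = 6
Entering loop: while second > 0:
After iteration 1: left = 6, second = 3
After iteration 2: left = 3, second = 0
Loop ends.

Final answer: 3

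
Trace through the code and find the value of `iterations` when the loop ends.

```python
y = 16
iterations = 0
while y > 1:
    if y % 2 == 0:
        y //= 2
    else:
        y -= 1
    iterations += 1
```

Let's trace through this code step by step.

Initialize: y = 16
Initialize: iterations = 0
Entering loop: while y > 1:
After iteration 1: y = 8, iterations = 1
After iteration 2: y = 4, iterations = 2
After iteration 3: y = 2, iterations = 3
After iteration 4: y = 1, iterations = 4
Loop ends.

Final answer: 4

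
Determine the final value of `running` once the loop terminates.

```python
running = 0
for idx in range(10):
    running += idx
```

Let's trace through this code step by step.

Initialize: running = 0
Entering loop: for idx in range(10):
After iteration 1: idx = 0, running = 0
After iteration 2: idx = 1, running = 1
After iteration 3: idx = 2, running = 3
After iteration 4: idx = 3, running = 6
After iteration 5: idx = 4, running = 10
After iteration 6: idx = 5, running = 15
After iteration 7: idx = 6, running = 21
After iteration 8: idx = 7, running = 28
After iteration 9: idx = 8, running = 36
After iteration 10: idx = 9, running = 45
Loop ends.

Final answer: 45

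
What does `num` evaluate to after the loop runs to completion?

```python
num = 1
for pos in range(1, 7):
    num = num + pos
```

Let's trace through this code step by step.

Initialize: num = 1
Entering loop: for pos in range(1, 7):
After iteration 1: pos = 1, num = 2
After iteration 2: pos = 2, num = 4
After iteration 3: pos = 3, num = 7
After iteration 4: pos = 4, num = 11
After iteration 5: pos = 5, num = 16
After iteration 6: pos = 6, num = 22
Loop ends.

Final answer: 22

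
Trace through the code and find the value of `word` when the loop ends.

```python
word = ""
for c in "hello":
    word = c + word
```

Let's trace through this code step by step.

Initialize: word = ''
Entering loop: for c in "hello":
After iteration 1: c = 'h', word = 'h'
After iteration 2: c = 'e', word = 'eh'
After iteration 3: c = 'l', word = 'leh'
After iteration 4: c = 'l', word = 'lleh'
After iteration 5: c = 'o', word = 'olleh'
Loop ends.

Final answer: 'olleh'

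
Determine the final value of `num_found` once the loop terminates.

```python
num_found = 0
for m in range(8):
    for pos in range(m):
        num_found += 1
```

Let's trace through this code step by step.

Initialize: num_found = 0
Entering loop: for m in range(8):
After iteration 1: m = 0, num_found = 0
After iteration 2: m = 1, num_found = 1, pos = 0
After iteration 3: m = 2, num_found = 3, pos = 1
After iteration 4: m = 3, num_found = 6, pos = 2
After iteration 5: m = 4, num_found = 10, pos = 3
After iteration 6: m = 5, num_found = 15, pos = 4
After iteration 7: m = 6, num_found = 21, pos = 5
After iteration 8: m = 7, num_found = 28, pos = 6
Loop ends.

Final answer: 28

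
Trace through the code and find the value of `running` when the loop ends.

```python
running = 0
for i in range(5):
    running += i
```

Let's trace through this code step by step.

Initialize: running = 0
Entering loop: for i in range(5):
After iteration 1: i = 0, running = 0
After iteration 2: i = 1, running = 1
After iteration 3: i = 2, running = 3
After iteration 4: i = 3, running = 6
After iteration 5: i = 4, running = 10
Loop ends.

Final answer: 10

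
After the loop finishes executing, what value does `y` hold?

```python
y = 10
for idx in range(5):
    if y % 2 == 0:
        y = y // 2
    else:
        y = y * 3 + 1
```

Let's trace through this code step by step.

Initialize: y = 10
Entering loop: for idx in range(5):
After iteration 1: idx = 0, y = 5
After iteration 2: idx = 1, y = 16
After iteration 3: idx = 2, y = 8
After iteration 4: idx = 3, y = 4
After iteration 5: idx = 4, y = 2
Loop ends.

Final answer: 2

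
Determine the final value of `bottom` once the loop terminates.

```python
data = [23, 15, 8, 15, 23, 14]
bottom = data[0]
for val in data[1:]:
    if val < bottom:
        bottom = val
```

Let's trace through this code step by step.

Initialize: data = [23, 15, 8, 15, 23, 14]
Initialize: bottom = 23
Entering loop: for val in data[1:]:
After iteration 1: val = 15, bottom = 15
After iteration 2: val = 8, bottom = 8
After iteration 3: val = 15, bottom = 8
After iteration 4: val = 23, bottom = 8
After iteration 5: val = 14, bottom = 8
Loop ends.

Final answer: 8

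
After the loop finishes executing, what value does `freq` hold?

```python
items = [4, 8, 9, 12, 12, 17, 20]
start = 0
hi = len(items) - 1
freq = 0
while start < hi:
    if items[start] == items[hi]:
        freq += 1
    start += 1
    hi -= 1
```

Let's trace through this code step by step.

Initialize: items = [4, 8, 9, 12, 12, 17, 20]
Initialize: start = 0
Initialize: hi = 6
Initialize: freq = 0
Entering loop: while start < hi:
After iteration 1: start = 1, hi = 5, freq = 0
After iteration 2: start = 2, hi = 4, freq = 0
After iteration 3: start = 3, hi = 3, freq = 0
Loop ends.

Final answer: 0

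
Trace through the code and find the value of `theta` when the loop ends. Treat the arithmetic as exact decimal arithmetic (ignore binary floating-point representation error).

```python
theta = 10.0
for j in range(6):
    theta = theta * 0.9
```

Let's trace through this code step by step.

Initialize: theta = 10.0
Entering loop: for j in range(6):
After iteration 1: j = 0, theta = 9.0
After iteration 2: j = 1, theta = 8.1
After iteration 3: j = 2, theta = 7.29
After iteration 4: j = 3, theta = 6.561
After iteration 5: j = 4, theta = 5.9049
After iteration 6: j = 5, theta = 5.31441
Loop ends.

Final answer: 5.31441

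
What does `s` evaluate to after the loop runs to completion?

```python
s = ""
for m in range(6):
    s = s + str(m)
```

Let's trace through this code step by step.

Initialize: s = ''
Entering loop: for m in range(6):
After iteration 1: m = 0, s = '0'
After iteration 2: m = 1, s = '01'
After iteration 3: m = 2, s = '012'
After iteration 4: m = 3, s = '0123'
After iteration 5: m = 4, s = '01234'
After iteration 6: m = 5, s = '012345'
Loop ends.

Final answer: '012345'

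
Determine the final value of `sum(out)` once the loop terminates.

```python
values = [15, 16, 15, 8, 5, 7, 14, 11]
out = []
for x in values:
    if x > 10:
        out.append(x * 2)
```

Let's trace through this code step by step.

Initialize: values = [15, 16, 15, 8, 5, 7, 14, 11]
Initialize: out = []
Entering loop: for x in values:
After iteration 1: x = 15, out = [30]
After iteration 2: x = 16, out = [30, 32]
After iteration 3: x = 15, out = [30, 32, 30]
After iteration 4: x = 8, out = [30, 32, 30]
After iteration 5: x = 5, out = [30, 32, 30]
After iteration 6: x = 7, out = [30, 32, 30]
After iteration 7: x = 14, out = [30, 32, 30, 28]
After iteration 8: x = 11, out = [30, 32, 30, 28, 22]
Loop ends.
sum(out) = 142

Final answer: 142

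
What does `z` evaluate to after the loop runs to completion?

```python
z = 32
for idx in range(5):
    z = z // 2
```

Let's trace through this code step by step.

Initialize: z = 32
Entering loop: for idx in range(5):
After iteration 1: idx = 0, z = 16
After iteration 2: idx = 1, z = 8
After iteration 3: idx = 2, z = 4
After iteration 4: idx = 3, z = 2
After iteration 5: idx = 4, z = 1
Loop ends.

Final answer: 1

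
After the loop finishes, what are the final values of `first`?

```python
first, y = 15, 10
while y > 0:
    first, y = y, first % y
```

Let's trace through this code step by step.

Initialize: first = 15
Initialize: y = 10
Entering loop: while y > 0:
After iteration 1: first = 10, y = 5
After iteration 2: first = 5, y = 0
Loop ends.

Final answer: 5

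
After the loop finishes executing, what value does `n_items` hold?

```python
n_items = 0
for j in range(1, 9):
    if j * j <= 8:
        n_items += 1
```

Let's trace through this code step by step.

Initialize: n_items = 0
Entering loop: for j in range(1, 9):
After iteration 1: j = 1, n_items = 1
After iteration 2: j = 2, n_items = 2
After iteration 3: j = 3, n_items = 2
After iteration 4: j = 4, n_items = 2
After iteration 5: j = 5, n_items = 2
After iteration 6: j = 6, n_items = 2
After iteration 7: j = 7, n_items = 2
After iteration 8: j = 8, n_items = 2
Loop ends.

Final answer: 2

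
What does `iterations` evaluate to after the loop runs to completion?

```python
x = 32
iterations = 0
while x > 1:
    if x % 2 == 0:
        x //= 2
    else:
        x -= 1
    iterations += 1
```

Let's trace through this code step by step.

Initialize: x = 32
Initialize: iterations = 0
Entering loop: while x > 1:
After iteration 1: x = 16, iterations = 1
After iteration 2: x = 8, iterations = 2
After iteration 3: x = 4, iterations = 3
After iteration 4: x = 2, iterations = 4
After iteration 5: x = 1, iterations = 5
Loop ends.

Final answer: 5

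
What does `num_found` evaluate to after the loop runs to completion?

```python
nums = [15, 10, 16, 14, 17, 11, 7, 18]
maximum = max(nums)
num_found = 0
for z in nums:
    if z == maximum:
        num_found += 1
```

Let's trace through this code step by step.

Initialize: nums = [15, 10, 16, 14, 17, 11, 7, 18]
Initialize: maximum = 18
Initialize: num_found = 0
Entering loop: for z in nums:
After iteration 1: z = 15, num_found = 0
After iteration 2: z = 10, num_found = 0
After iteration 3: z = 16, num_found = 0
After iteration 4: z = 14, num_found = 0
After iteration 5: z = 17, num_found = 0
After iteration 6: z = 11, num_found = 0
After iteration 7: z = 7, num_found = 0
After iteration 8: z = 18, num_found = 1
Loop ends.

Final answer: 1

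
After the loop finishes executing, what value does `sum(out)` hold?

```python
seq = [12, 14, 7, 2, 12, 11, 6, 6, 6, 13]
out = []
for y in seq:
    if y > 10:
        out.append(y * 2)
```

Let's trace through this code step by step.

Initialize: seq = [12, 14, 7, 2, 12, 11, 6, 6, 6, 13]
Initialize: out = []
Entering loop: for y in seq:
After iteration 1: y = 12, out = [24]
After iteration 2: y = 14, out = [24, 28]
After iteration 3: y = 7, out = [24, 28]
After iteration 4: y = 2, out = [24, 28]
After iteration 5: y = 12, out = [24, 28, 24]
After iteration 6: y = 11, out = [24, 28, 24, 22]
After iteration 7: y = 6, out = [24, 28, 24, 22]
After iteration 8: y = 6, out = [24, 28, 24, 22]
After iteration 9: y = 6, out = [24, 28, 24, 22]
After iteration 10: y = 13, out = [24, 28, 24, 22, 26]
Loop ends.
sum(out) = 124

Final answer: 124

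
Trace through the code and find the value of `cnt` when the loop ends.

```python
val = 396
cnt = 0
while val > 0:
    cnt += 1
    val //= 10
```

Let's trace through this code step by step.

Initialize: val = 396
Initialize: cnt = 0
Entering loop: while val > 0:
After iteration 1: val = 39, cnt = 1
After iteration 2: val = 3, cnt = 2
After iteration 3: val = 0, cnt = 3
Loop ends.

Final answer: 3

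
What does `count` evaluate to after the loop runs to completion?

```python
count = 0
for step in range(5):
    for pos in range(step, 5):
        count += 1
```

Let's trace through this code step by step.

Initialize: count = 0
Entering loop: for step in range(5):
After iteration 1: step = 0, count = 5
After iteration 2: step = 1, count = 9
After iteration 3: step = 2, count = 12
After iteration 4: step = 3, count = 14
After iteration 5: step = 4, count = 15
Loop ends.

Final answer: 15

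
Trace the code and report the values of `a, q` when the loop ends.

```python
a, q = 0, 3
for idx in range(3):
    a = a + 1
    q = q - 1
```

Let's trace through this code step by step.

Initialize: a = 0
Initialize: q = 3
Entering loop: for idx in range(3):
After iteration 1: idx = 0, a = 1, q = 2
After iteration 2: idx = 1, a = 2, q = 1
After iteration 3: idx = 2, a = 3, q = 0
Loop ends.

Final answer: 3, 0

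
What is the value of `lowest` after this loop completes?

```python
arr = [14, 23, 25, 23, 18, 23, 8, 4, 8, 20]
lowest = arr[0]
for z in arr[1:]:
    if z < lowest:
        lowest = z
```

Let's trace through this code step by step.

Initialize: arr = [14, 23, 25, 23, 18, 23, 8, 4, 8, 20]
Initialize: lowest = 14
Entering loop: for z in arr[1:]:
After iteration 1: z = 23, lowest = 14
After iteration 2: z = 25, lowest = 14
After iteration 3: z = 23, lowest = 14
After iteration 4: z = 18, lowest = 14
After iteration 5: z = 23, lowest = 14
After iteration 6: z = 8, lowest = 8
After iteration 7: z = 4, lowest = 4
After iteration 8: z = 8, lowest = 4
After iteration 9: z = 20, lowest = 4
Loop ends.

Final answer: 4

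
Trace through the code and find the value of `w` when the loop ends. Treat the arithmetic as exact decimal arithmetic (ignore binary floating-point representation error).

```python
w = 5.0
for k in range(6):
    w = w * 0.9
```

Let's trace through this code step by step.

Initialize: w = 5.0
Entering loop: for k in range(6):
After iteration 1: k = 0, w = 4.5
After iteration 2: k = 1, w = 4.05
After iteration 3: k = 2, w = 3.645
After iteration 4: k = 3, w = 3.2805
After iteration 5: k = 4, w = 2.95245
After iteration 6: k = 5, w = 2.657205
Loop ends.

Final answer: 2.657205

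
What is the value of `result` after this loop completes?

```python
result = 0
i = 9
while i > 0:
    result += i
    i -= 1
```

Let's trace through this code step by step.

Initialize: result = 0
Initialize: i = 9
Entering loop: while i > 0:
After iteration 1: result = 9, i = 8
After iteration 2: result = 17, i = 7
After iteration 3: result = 24, i = 6
After iteration 4: result = 30, i = 5
After iteration 5: result = 35, i = 4
After iteration 6: result = 39, i = 3
After iteration 7: result = 42, i = 2
After iteration 8: result = 44, i = 1
After iteration 9: result = 45, i = 0
Loop ends.

Final answer: 45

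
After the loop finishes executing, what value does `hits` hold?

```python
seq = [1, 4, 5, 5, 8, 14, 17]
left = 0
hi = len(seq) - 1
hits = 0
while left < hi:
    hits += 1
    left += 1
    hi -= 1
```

Let's trace through this code step by step.

Initialize: seq = [1, 4, 5, 5, 8, 14, 17]
Initialize: left = 0
Initialize: hi = 6
Initialize: hits = 0
Entering loop: while left < hi:
After iteration 1: left = 1, hi = 5, hits = 1
After iteration 2: left = 2, hi = 4, hits = 2
After iteration 3: left = 3, hi = 3, hits = 3
Loop ends.

Final answer: 3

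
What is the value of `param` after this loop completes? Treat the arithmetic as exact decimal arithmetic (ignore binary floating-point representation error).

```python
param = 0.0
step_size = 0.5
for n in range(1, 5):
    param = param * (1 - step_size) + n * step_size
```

Let's trace through this code step by step.

Initialize: param = 0.0
Initialize: step_size = 0.5
Entering loop: for n in range(1, 5):
After iteration 1: n = 1, param = 0.5
After iteration 2: n = 2, param = 1.25
After iteration 3: n = 3, param = 2.125
After iteration 4: n = 4, param = 3.0625
Loop ends.

Final answer: 3.0625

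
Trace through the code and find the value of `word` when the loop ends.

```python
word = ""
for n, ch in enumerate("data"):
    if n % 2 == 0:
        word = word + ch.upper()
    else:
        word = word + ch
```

Let's trace through this code step by step.

Initialize: word = ''
Entering loop: for n, ch in enumerate("data"):
After iteration 1: n = 0, ch = 'd', word = 'D'
After iteration 2: n = 1, ch = 'a', word = 'Da'
After iteration 3: n = 2, ch = 't', word = 'DaT'
After iteration 4: n = 3, ch = 'a', word = 'DaTa'
Loop ends.

Final answer: 'DaTa'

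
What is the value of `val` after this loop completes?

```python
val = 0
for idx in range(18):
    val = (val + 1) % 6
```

Let's trace through this code step by step.

Initialize: val = 0
Entering loop: for idx in range(18):
After iteration 1: idx = 0, val = 1
After iteration 2: idx = 1, val = 2
After iteration 3: idx = 2, val = 3
After iteration 4: idx = 3, val = 4
After iteration 5: idx = 4, val = 5
After iteration 6: idx = 5, val = 0
After iteration 7: idx = 6, val = 1
After iteration 8: idx = 7, val = 2
After iteration 9: idx = 8, val = 3
After iteration 10: idx = 9, val = 4
After iteration 11: idx = 10, val = 5
After iteration 12: idx = 11, val = 0
After iteration 13: idx = 12, val = 1
After iteration 14: idx = 13, val = 2
After iteration 15: idx = 14, val = 3
After iteration 16: idx = 15, val = 4
After iteration 17: idx = 16, val = 5
After iteration 18: idx = 17, val = 0
Loop ends.

Final answer: 0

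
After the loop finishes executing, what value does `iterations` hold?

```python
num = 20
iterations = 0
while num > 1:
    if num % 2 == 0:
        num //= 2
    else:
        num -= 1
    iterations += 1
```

Let's trace through this code step by step.

Initialize: num = 20
Initialize: iterations = 0
Entering loop: while num > 1:
After iteration 1: num = 10, iterations = 1
After iteration 2: num = 5, iterations = 2
After iteration 3: num = 4, iterations = 3
After iteration 4: num = 2, iterations = 4
After iteration 5: num = 1, iterations = 5
Loop ends.

Final answer: 5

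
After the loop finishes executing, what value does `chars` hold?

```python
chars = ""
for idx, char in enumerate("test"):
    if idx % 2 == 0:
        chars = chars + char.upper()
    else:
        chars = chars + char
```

Let's trace through this code step by step.

Initialize: chars = ''
Entering loop: for idx, char in enumerate("test"):
After iteration 1: idx = 0, char = 't', chars = 'T'
After iteration 2: idx = 1, char = 'e', chars = 'Te'
After iteration 3: idx = 2, char = 's', chars = 'TeS'
After iteration 4: idx = 3, char = 't', chars = 'TeSt'
Loop ends.

Final answer: 'TeSt'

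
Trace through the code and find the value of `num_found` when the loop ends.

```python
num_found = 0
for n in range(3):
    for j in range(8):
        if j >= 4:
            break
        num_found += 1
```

Let's trace through this code step by step.

Initialize: num_found = 0
Entering loop: for n in range(3):
After iteration 1: n = 0, num_found = 4
After iteration 2: n = 1, num_found = 8
After iteration 3: n = 2, num_found = 12
Loop ends.

Final answer: 12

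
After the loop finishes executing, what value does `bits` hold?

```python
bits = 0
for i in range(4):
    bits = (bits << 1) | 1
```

Let's trace through this code step by step.

Initialize: bits = 0
Entering loop: for i in range(4):
After iteration 1: i = 0, bits = 1
After iteration 2: i = 1, bits = 3
After iteration 3: i = 2, bits = 7
After iteration 4: i = 3, bits = 15
Loop ends.

Final answer: 15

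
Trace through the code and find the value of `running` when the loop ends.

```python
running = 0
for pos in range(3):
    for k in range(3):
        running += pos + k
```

Let's trace through this code step by step.

Initialize: running = 0
Entering loop: for pos in range(3):
After iteration 1: pos = 0, running = 3
After iteration 2: pos = 1, running = 9
After iteration 3: pos = 2, running = 18
Loop ends.

Final answer: 18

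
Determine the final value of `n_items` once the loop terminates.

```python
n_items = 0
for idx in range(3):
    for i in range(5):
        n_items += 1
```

Let's trace through this code step by step.

Initialize: n_items = 0
Entering loop: for idx in range(3):
After iteration 1: idx = 0, n_items = 5
After iteration 2: idx = 1, n_items = 10
After iteration 3: idx = 2, n_items = 15
Loop ends.

Final answer: 15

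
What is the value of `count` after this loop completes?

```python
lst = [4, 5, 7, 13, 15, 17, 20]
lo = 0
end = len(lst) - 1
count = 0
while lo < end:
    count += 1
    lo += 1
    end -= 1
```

Let's trace through this code step by step.

Initialize: lst = [4, 5, 7, 13, 15, 17, 20]
Initialize: lo = 0
Initialize: end = 6
Initialize: count = 0
Entering loop: while lo < end:
After iteration 1: lo = 1, end = 5, count = 1
After iteration 2: lo = 2, end = 4, count = 2
After iteration 3: lo = 3, end = 3, count = 3
Loop ends.

Final answer: 3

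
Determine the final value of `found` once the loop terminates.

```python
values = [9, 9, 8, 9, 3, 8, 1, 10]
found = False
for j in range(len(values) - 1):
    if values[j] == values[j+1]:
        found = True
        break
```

Let's trace through this code step by step.

Initialize: values = [9, 9, 8, 9, 3, 8, 1, 10]
Initialize: found = False
Entering loop: for j in range(len(values) - 1):
After iteration 1: j = 0, found = True
Loop ends.

Final answer: True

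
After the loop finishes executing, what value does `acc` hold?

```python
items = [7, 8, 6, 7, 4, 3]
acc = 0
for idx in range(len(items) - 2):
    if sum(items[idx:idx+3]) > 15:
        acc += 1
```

Let's trace through this code step by step.

Initialize: items = [7, 8, 6, 7, 4, 3]
Initialize: acc = 0
Entering loop: for idx in range(len(items) - 2):
After iteration 1: idx = 0, acc = 1
After iteration 2: idx = 1, acc = 2
After iteration 3: idx = 2, acc = 3
After iteration 4: idx = 3, acc = 3
Loop ends.

Final answer: 3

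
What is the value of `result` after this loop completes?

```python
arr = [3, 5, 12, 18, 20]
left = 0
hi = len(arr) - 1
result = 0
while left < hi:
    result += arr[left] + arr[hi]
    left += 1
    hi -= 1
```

Let's trace through this code step by step.

Initialize: arr = [3, 5, 12, 18, 20]
Initialize: left = 0
Initialize: hi = 4
Initialize: result = 0
Entering loop: while left < hi:
After iteration 1: left = 1, hi = 3, result = 23
After iteration 2: left = 2, hi = 2, result = 46
Loop ends.

Final answer: 46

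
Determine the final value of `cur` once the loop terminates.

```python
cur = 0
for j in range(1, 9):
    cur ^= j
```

Let's trace through this code step by step.

Initialize: cur = 0
Entering loop: for j in range(1, 9):
After iteration 1: j = 1, cur = 1
After iteration 2: j = 2, cur = 3
After iteration 3: j = 3, cur = 0
After iteration 4: j = 4, cur = 4
After iteration 5: j = 5, cur = 1
After iteration 6: j = 6, cur = 7
After iteration 7: j = 7, cur = 0
After iteration 8: j = 8, cur = 8
Loop ends.

Final answer: 8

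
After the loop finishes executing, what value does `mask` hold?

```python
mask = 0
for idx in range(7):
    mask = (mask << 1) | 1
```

Let's trace through this code step by step.

Initialize: mask = 0
Entering loop: for idx in range(7):
After iteration 1: idx = 0, mask = 1
After iteration 2: idx = 1, mask = 3
After iteration 3: idx = 2, mask = 7
After iteration 4: idx = 3, mask = 15
After iteration 5: idx = 4, mask = 31
After iteration 6: idx = 5, mask = 63
After iteration 7: idx = 6, mask = 127
Loop ends.

Final answer: 127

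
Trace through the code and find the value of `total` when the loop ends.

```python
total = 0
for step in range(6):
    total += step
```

Let's trace through this code step by step.

Initialize: total = 0
Entering loop: for step in range(6):
After iteration 1: step = 0, total = 0
After iteration 2: step = 1, total = 1
After iteration 3: step = 2, total = 3
After iteration 4: step = 3, total = 6
After iteration 5: step = 4, total = 10
After iteration 6: step = 5, total = 15
Loop ends.

Final answer: 15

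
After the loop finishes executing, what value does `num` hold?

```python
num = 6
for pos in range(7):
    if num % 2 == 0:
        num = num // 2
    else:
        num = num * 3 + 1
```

Let's trace through this code step by step.

Initialize: num = 6
Entering loop: for pos in range(7):
After iteration 1: pos = 0, num = 3
After iteration 2: pos = 1, num = 10
After iteration 3: pos = 2, num = 5
After iteration 4: pos = 3, num = 16
After iteration 5: pos = 4, num = 8
After iteration 6: pos = 5, num = 4
After iteration 7: pos = 6, num = 2
Loop ends.

Final answer: 2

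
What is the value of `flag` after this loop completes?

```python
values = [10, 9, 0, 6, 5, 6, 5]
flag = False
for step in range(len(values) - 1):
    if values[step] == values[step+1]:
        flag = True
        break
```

Let's trace through this code step by step.

Initialize: values = [10, 9, 0, 6, 5, 6, 5]
Initialize: flag = False
Entering loop: for step in range(len(values) - 1):
After iteration 1: step = 0, flag = False
After iteration 2: step = 1, flag = False
After iteration 3: step = 2, flag = False
After iteration 4: step = 3, flag = False
After iteration 5: step = 4, flag = False
After iteration 6: step = 5, flag = False
Loop ends.

Final answer: False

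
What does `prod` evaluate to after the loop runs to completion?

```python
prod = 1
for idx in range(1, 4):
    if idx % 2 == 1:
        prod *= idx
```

Let's trace through this code step by step.

Initialize: prod = 1
Entering loop: for idx in range(1, 4):
After iteration 1: idx = 1, prod = 1
After iteration 2: idx = 2, prod = 1
After iteration 3: idx = 3, prod = 3
Loop ends.

Final answer: 3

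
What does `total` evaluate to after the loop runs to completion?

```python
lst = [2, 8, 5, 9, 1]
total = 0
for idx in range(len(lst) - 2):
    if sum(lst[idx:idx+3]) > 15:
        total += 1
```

Let's trace through this code step by step.

Initialize: lst = [2, 8, 5, 9, 1]
Initialize: total = 0
Entering loop: for idx in range(len(lst) - 2):
After iteration 1: idx = 0, total = 0
After iteration 2: idx = 1, total = 1
After iteration 3: idx = 2, total = 1
Loop ends.

Final answer: 1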